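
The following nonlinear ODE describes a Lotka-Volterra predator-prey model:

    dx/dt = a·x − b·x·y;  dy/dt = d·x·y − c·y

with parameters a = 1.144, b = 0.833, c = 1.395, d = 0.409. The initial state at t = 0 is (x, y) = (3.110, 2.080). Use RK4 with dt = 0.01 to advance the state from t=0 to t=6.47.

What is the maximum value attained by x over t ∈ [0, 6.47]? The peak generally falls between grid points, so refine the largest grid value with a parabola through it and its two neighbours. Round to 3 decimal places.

t=0.000: state=(3.110, 2.080)
step 1 (dt=0.01): k1=(-1.831, -0.256), k2=(-1.822, -0.263), k3=(-1.822, -0.263), k4=(-1.813, -0.271); state += dt/6·(k1+2k2+2k3+k4)
t=0.010: state=(3.092, 2.077)
t=0.020: state=(3.074, 2.075)
t=0.030: state=(3.056, 2.072)
continuing one RK4 step at a time; state shown every 25 steps (Δt=0.25):
t=0.250: state=(2.710, 1.974)
t=0.500: state=(2.431, 1.810)
t=0.750: state=(2.263, 1.622)
t=1.000: state=(2.192, 1.436)
t=1.250: state=(2.202, 1.268)
t=1.500: state=(2.286, 1.124)
t=1.750: state=(2.438, 1.010)
t=2.000: state=(2.655, 0.924)
t=2.250: state=(2.934, 0.867)
t=2.500: state=(3.272, 0.840)
t=2.750: state=(3.657, 0.844)
t=3.000: state=(4.069, 0.884)
t=3.250: state=(4.471, 0.965)
t=3.500: state=(4.807, 1.095)
t=3.750: state=(5.002, 1.278)
t=4.000: state=(4.986, 1.505)
t=4.250: state=(4.728, 1.749)
t=4.500: state=(4.274, 1.958)
t=4.750: state=(3.729, 2.080)
t=5.000: state=(3.209, 2.091)
t=5.250: state=(2.785, 2.003)
t=5.500: state=(2.480, 1.848)
t=5.750: state=(2.290, 1.662)
t=6.000: state=(2.200, 1.474)
t=6.250: state=(2.194, 1.301)
t=6.470: state=(2.251, 1.169)
largest grid value and its neighbours: x(3.850)=5.02359, x(3.860)=5.02377, x(3.870)=5.02356
parabola through these three points peaks at t≈3.860 with x≈5.02377

max x = 5.024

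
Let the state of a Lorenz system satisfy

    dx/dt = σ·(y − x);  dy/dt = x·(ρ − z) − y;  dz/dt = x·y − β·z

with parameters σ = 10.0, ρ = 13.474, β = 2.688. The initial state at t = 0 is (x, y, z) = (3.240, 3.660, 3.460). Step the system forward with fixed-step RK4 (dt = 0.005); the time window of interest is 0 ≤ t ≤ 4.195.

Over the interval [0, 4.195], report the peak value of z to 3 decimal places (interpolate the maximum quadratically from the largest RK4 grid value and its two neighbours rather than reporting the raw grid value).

t=0.000: state=(3.240, 3.660, 3.460)
step 1 (dt=0.005): k1=(4.200, 28.785, 2.558), k2=(4.815, 28.798, 2.813), k3=(4.800, 28.811, 2.817), k4=(5.401, 28.836, 3.078); state += dt/6·(k1+2k2+2k3+k4)
t=0.005: state=(3.264, 3.804, 3.474)
t=0.010: state=(3.294, 3.948, 3.491)
t=0.015: state=(3.329, 4.093, 3.510)
continuing one RK4 step at a time; state shown every 40 steps (Δt=0.2):
t=0.200: state=(7.314, 10.310, 7.986)
t=0.400: state=(9.053, 6.463, 18.839)
t=0.600: state=(3.117, 1.309, 13.719)
t=0.800: state=(1.848, 2.015, 8.513)
t=1.000: state=(3.223, 4.473, 6.199)
t=1.200: state=(6.968, 9.196, 9.366)
t=1.400: state=(8.357, 6.747, 17.077)
t=1.600: state=(4.073, 2.546, 13.750)
t=1.800: state=(3.017, 3.288, 9.388)
t=2.000: state=(4.716, 6.103, 8.255)
t=2.200: state=(7.682, 8.668, 12.694)
t=2.400: state=(6.673, 5.030, 15.680)
t=2.600: state=(4.069, 3.460, 12.193)
t=2.800: state=(4.213, 4.865, 9.606)
t=3.000: state=(6.231, 7.381, 10.737)
t=3.200: state=(7.274, 6.851, 14.504)
t=3.400: state=(5.348, 4.362, 13.739)
t=3.600: state=(4.436, 4.529, 11.100)
t=3.800: state=(5.453, 6.260, 10.586)
t=4.000: state=(6.828, 7.114, 12.968)
t=4.195: state=(6.194, 5.437, 14.048)
largest grid value and its neighbours: z(0.405)=18.86943, z(0.410)=18.88365, z(0.415)=18.88182
parabola through these three points peaks at t≈0.412 with z≈18.88484

max z = 18.885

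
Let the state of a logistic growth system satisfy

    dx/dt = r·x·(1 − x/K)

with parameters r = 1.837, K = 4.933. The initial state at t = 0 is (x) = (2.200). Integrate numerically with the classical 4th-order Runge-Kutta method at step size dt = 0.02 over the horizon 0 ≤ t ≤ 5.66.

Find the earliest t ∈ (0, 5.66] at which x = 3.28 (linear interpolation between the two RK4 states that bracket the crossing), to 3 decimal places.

t=0.000: state=(2.200)
step 1 (dt=0.02): k1=(2.239), k2=(2.243), k3=(2.243), k4=(2.247); state += dt/6·(k1+2k2+2k3+k4)
t=0.020: state=(2.245)
t=0.040: state=(2.290)
t=0.060: state=(2.335)
continuing one RK4 step at a time; state shown every 10 steps (Δt=0.2):
t=0.200: state=(2.652)
t=0.400: state=(3.091)
t=0.480: state=(3.257)
next step: t=0.500: state=(3.298) — x has crossed 3.28
linear interpolation between t=0.480 (3.25747) and t=0.500 (3.29787) → t≈0.491

t = 0.491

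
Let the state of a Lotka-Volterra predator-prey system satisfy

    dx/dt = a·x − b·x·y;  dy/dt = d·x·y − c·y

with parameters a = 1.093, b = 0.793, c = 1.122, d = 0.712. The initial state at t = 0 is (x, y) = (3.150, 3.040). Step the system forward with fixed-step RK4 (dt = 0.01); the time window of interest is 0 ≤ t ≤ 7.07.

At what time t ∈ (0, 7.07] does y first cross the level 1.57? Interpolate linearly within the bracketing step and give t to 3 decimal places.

t=0.000: state=(3.150, 3.040)
step 1 (dt=0.01): k1=(-4.151, 3.407), k2=(-4.166, 3.381), k3=(-4.165, 3.381), k4=(-4.179, 3.354); state += dt/6·(k1+2k2+2k3+k4)
t=0.010: state=(3.108, 3.074)
t=0.020: state=(3.066, 3.107)
t=0.030: state=(3.024, 3.140)
continuing one RK4 step at a time; state shown every 25 steps (Δt=0.25):
t=0.250: state=(2.112, 3.663)
t=0.500: state=(1.321, 3.737)
t=0.750: state=(0.851, 3.412)
t=1.000: state=(0.596, 2.924)
t=1.250: state=(0.461, 2.424)
t=1.500: state=(0.393, 1.974)
t=1.750: state=(0.363, 1.594)
t=1.760: state=(0.362, 1.581)
next step: t=1.770: state=(0.361, 1.567) — y has crossed 1.57
linear interpolation between t=1.760 (1.58069) and t=1.770 (1.56708) → t≈1.768

t = 1.768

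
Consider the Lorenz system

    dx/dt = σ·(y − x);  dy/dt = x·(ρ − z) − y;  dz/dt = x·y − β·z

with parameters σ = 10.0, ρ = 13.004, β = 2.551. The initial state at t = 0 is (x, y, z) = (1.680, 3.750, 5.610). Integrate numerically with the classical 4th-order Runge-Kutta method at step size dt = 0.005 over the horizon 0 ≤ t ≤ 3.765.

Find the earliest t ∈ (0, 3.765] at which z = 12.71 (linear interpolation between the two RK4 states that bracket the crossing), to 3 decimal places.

t=0.000: state=(1.680, 3.750, 5.610)
step 1 (dt=0.005): k1=(20.700, 8.672, -8.011), k2=(20.399, 9.068, -7.728), k3=(20.417, 9.060, -7.731), k4=(20.132, 9.450, -7.449); state += dt/6·(k1+2k2+2k3+k4)
t=0.005: state=(1.782, 3.795, 5.571)
t=0.010: state=(1.881, 3.844, 5.536)
t=0.015: state=(1.978, 3.897, 5.502)
continuing one RK4 step at a time; state shown every 40 steps (Δt=0.2):
t=0.200: state=(5.515, 7.771, 6.827)
t=0.340: state=(8.464, 9.831, 12.661)
next step: t=0.345: state=(8.530, 9.791, 12.915) — z has crossed 12.71
linear interpolation between t=0.340 (12.66091) and t=0.345 (12.91468) → t≈0.341

t = 0.341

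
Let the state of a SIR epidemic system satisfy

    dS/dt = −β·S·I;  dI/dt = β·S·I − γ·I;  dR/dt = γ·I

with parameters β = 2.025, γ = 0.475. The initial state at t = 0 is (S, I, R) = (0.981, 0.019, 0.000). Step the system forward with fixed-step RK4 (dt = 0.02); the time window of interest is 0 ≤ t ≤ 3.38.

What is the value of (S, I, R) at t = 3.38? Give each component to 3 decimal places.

t=0.000: state=(0.981, 0.019, 0.000)
step 1 (dt=0.02): k1=(-0.038, 0.029, 0.009), k2=(-0.038, 0.029, 0.009), k3=(-0.038, 0.029, 0.009), k4=(-0.039, 0.030, 0.009); state += dt/6·(k1+2k2+2k3+k4)
t=0.020: state=(0.980, 0.020, 0.000)
t=0.040: state=(0.979, 0.020, 0.000)
t=0.060: state=(0.979, 0.021, 0.001)
continuing one RK4 step at a time; state shown every 10 steps (Δt=0.2):
t=0.200: state=(0.972, 0.026, 0.002)
t=0.400: state=(0.961, 0.035, 0.005)
t=0.600: state=(0.945, 0.046, 0.009)
t=0.800: state=(0.925, 0.061, 0.014)
t=1.000: state=(0.899, 0.081, 0.021)
t=1.200: state=(0.866, 0.105, 0.029)
t=1.400: state=(0.825, 0.134, 0.041)
t=1.600: state=(0.776, 0.169, 0.055)
t=1.800: state=(0.719, 0.208, 0.073)
t=2.000: state=(0.655, 0.250, 0.095)
t=2.200: state=(0.587, 0.293, 0.120)
t=2.400: state=(0.517, 0.333, 0.150)
t=2.600: state=(0.449, 0.368, 0.184)
t=2.800: state=(0.384, 0.396, 0.220)
t=3.000: state=(0.326, 0.416, 0.258)
t=3.200: state=(0.275, 0.427, 0.299)
t=3.380: state=(0.235, 0.430, 0.335)

(S, I, R) = (0.235, 0.430, 0.335)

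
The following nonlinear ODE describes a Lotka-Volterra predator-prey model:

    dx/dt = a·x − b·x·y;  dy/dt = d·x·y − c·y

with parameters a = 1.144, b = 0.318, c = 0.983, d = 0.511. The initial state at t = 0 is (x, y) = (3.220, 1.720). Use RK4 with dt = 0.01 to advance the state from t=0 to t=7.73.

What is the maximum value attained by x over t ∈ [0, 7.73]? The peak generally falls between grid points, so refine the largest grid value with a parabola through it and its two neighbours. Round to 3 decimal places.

max x = 4.227

t=0.000: state=(3.220, 1.720)
step 1 (dt=0.01): k1=(1.922, 1.139), k2=(1.922, 1.152), k3=(1.922, 1.152), k4=(1.922, 1.164); state += dt/6·(k1+2k2+2k3+k4)
t=0.010: state=(3.239, 1.732)
t=0.020: state=(3.258, 1.743)
t=0.030: state=(3.278, 1.755)
continuing one RK4 step at a time; state shown every 25 steps (Δt=0.25):
t=0.250: state=(3.688, 2.092)
t=0.500: state=(4.066, 2.690)
t=0.750: state=(4.227, 3.584)
t=1.000: state=(4.043, 4.773)
t=1.250: state=(3.496, 6.063)
t=1.500: state=(2.752, 7.073)
t=1.750: state=(2.044, 7.505)
t=2.000: state=(1.502, 7.347)
t=2.250: state=(1.138, 6.790)
t=2.500: state=(0.909, 6.045)
t=2.750: state=(0.772, 5.260)
t=3.000: state=(0.697, 4.516)
t=3.250: state=(0.666, 3.851)
t=3.500: state=(0.668, 3.279)
t=3.750: state=(0.698, 2.798)
t=4.000: state=(0.757, 2.400)
t=4.250: state=(0.843, 2.079)
t=4.500: state=(0.961, 1.824)
t=4.750: state=(1.116, 1.628)
t=5.000: state=(1.313, 1.486)
t=5.250: state=(1.559, 1.396)
t=5.500: state=(1.861, 1.357)
t=5.750: state=(2.223, 1.377)
t=6.000: state=(2.644, 1.469)
t=6.250: state=(3.110, 1.659)
t=6.500: state=(3.585, 1.990)
t=6.750: state=(3.994, 2.529)
t=7.000: state=(4.217, 3.351)
t=7.250: state=(4.119, 4.481)
t=7.500: state=(3.647, 5.777)
t=7.730: state=(2.988, 6.814)
largest grid value and its neighbours: x(7.050)=4.22683, x(7.060)=4.22714, x(7.070)=4.22688
parabola through these three points peaks at t≈7.060 with x≈4.22714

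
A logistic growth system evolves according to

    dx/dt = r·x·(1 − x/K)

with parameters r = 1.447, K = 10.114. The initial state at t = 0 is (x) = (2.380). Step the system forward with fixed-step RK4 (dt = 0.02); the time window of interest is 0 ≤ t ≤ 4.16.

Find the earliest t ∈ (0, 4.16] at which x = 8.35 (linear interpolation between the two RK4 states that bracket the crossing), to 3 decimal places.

t = 1.889

t=0.000: state=(2.380)
step 1 (dt=0.02): k1=(2.633), k2=(2.654), k3=(2.654), k4=(2.674); state += dt/6·(k1+2k2+2k3+k4)
t=0.020: state=(2.433)
t=0.040: state=(2.487)
t=0.060: state=(2.542)
continuing one RK4 step at a time; state shown every 10 steps (Δt=0.2):
t=0.200: state=(2.946)
t=0.400: state=(3.584)
t=0.600: state=(4.279)
t=0.800: state=(5.004)
t=1.000: state=(5.732)
t=1.200: state=(6.432)
t=1.400: state=(7.080)
t=1.600: state=(7.657)
t=1.800: state=(8.155)
t=1.880: state=(8.331)
next step: t=1.900: state=(8.373) — x has crossed 8.35
linear interpolation between t=1.880 (8.33122) and t=1.900 (8.37332) → t≈1.889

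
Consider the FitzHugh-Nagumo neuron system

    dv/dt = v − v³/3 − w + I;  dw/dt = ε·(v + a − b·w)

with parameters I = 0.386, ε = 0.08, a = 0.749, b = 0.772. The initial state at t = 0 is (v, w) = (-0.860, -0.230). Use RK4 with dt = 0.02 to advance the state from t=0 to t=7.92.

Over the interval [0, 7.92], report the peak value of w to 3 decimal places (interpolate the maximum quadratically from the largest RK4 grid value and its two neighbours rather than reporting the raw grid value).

max w = -0.226

t=0.000: state=(-0.860, -0.230)
step 1 (dt=0.02): k1=(-0.032, 0.005), k2=(-0.032, 0.005), k3=(-0.032, 0.005), k4=(-0.032, 0.005); state += dt/6·(k1+2k2+2k3+k4)
t=0.020: state=(-0.861, -0.230)
t=0.040: state=(-0.861, -0.230)
t=0.060: state=(-0.862, -0.230)
continuing one RK4 step at a time; state shown every 25 steps (Δt=0.5):
t=0.500: state=(-0.878, -0.228)
t=1.000: state=(-0.898, -0.226)
t=1.500: state=(-0.922, -0.226)
t=2.000: state=(-0.947, -0.226)
t=2.500: state=(-0.973, -0.228)
t=3.000: state=(-0.999, -0.230)
t=3.500: state=(-1.024, -0.233)
t=4.000: state=(-1.046, -0.238)
t=4.500: state=(-1.064, -0.242)
t=5.000: state=(-1.079, -0.248)
t=5.500: state=(-1.091, -0.253)
t=6.000: state=(-1.098, -0.259)
t=6.500: state=(-1.102, -0.265)
t=7.000: state=(-1.103, -0.271)
t=7.500: state=(-1.101, -0.277)
t=7.920: state=(-1.097, -0.281)
largest grid value and its neighbours: w(1.500)=-0.22573, w(1.520)=-0.22572, w(1.540)=-0.22572
parabola through these three points peaks at t≈1.528 with w≈-0.22572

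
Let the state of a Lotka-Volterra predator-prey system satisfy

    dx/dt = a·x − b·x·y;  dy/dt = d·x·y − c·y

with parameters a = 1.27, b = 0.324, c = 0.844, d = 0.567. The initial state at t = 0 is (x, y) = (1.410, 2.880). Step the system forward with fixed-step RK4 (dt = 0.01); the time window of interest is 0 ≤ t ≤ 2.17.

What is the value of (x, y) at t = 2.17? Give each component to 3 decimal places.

t=0.000: state=(1.410, 2.880)
step 1 (dt=0.01): k1=(0.475, -0.128), k2=(0.476, -0.124), k3=(0.476, -0.124), k4=(0.477, -0.120); state += dt/6·(k1+2k2+2k3+k4)
t=0.010: state=(1.415, 2.879)
t=0.020: state=(1.420, 2.878)
t=0.030: state=(1.424, 2.877)
continuing one RK4 step at a time; state shown every 10 steps (Δt=0.1):
t=0.100: state=(1.459, 2.871)
t=0.200: state=(1.509, 2.870)
t=0.300: state=(1.561, 2.878)
t=0.400: state=(1.614, 2.894)
t=0.500: state=(1.668, 2.919)
t=0.600: state=(1.722, 2.954)
t=0.700: state=(1.776, 2.998)
t=0.800: state=(1.828, 3.051)
t=0.900: state=(1.878, 3.115)
t=1.000: state=(1.926, 3.189)
t=1.100: state=(1.969, 3.273)
t=1.200: state=(2.008, 3.367)
t=1.300: state=(2.041, 3.471)
t=1.400: state=(2.067, 3.585)
t=1.500: state=(2.085, 3.706)
t=1.600: state=(2.095, 3.835)
t=1.700: state=(2.097, 3.970)
t=1.800: state=(2.089, 4.108)
t=1.900: state=(2.071, 4.248)
t=2.000: state=(2.045, 4.388)
t=2.100: state=(2.009, 4.524)
t=2.170: state=(1.980, 4.616)

(x, y) = (1.980, 4.616)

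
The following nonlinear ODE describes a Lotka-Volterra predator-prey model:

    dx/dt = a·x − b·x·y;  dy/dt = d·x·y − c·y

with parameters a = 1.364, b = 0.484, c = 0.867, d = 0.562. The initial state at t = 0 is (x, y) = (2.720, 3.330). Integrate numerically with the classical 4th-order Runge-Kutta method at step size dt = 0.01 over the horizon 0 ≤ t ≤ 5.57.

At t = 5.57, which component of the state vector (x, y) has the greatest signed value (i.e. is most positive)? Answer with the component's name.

t=0.000: state=(2.720, 3.330)
step 1 (dt=0.01): k1=(-0.674, 2.203), k2=(-0.687, 2.204), k3=(-0.687, 2.204), k4=(-0.701, 2.205); state += dt/6·(k1+2k2+2k3+k4)
t=0.010: state=(2.713, 3.352)
t=0.020: state=(2.706, 3.374)
t=0.030: state=(2.699, 3.396)
continuing one RK4 step at a time; state shown every 20 steps (Δt=0.2):
t=0.200: state=(2.534, 3.765)
t=0.400: state=(2.268, 4.149)
t=0.600: state=(1.965, 4.426)
t=0.800: state=(1.669, 4.564)
t=1.000: state=(1.408, 4.560)
t=1.200: state=(1.196, 4.436)
t=1.400: state=(1.033, 4.225)
t=1.600: state=(0.912, 3.962)
t=1.800: state=(0.828, 3.672)
t=2.000: state=(0.773, 3.377)
t=2.200: state=(0.743, 3.092)
t=2.400: state=(0.733, 2.824)
t=2.600: state=(0.742, 2.579)
t=2.800: state=(0.767, 2.360)
t=3.000: state=(0.810, 2.168)
t=3.200: state=(0.869, 2.003)
t=3.400: state=(0.947, 1.865)
t=3.600: state=(1.045, 1.753)
t=3.800: state=(1.163, 1.668)
t=4.000: state=(1.304, 1.611)
t=4.200: state=(1.468, 1.583)
t=4.400: state=(1.655, 1.586)
t=4.600: state=(1.862, 1.624)
t=4.800: state=(2.082, 1.704)
t=5.000: state=(2.306, 1.834)
t=5.200: state=(2.515, 2.022)
t=5.400: state=(2.684, 2.278)
t=5.570: state=(2.775, 2.553)
compare at T: x=2.775, y=2.553

largest component: x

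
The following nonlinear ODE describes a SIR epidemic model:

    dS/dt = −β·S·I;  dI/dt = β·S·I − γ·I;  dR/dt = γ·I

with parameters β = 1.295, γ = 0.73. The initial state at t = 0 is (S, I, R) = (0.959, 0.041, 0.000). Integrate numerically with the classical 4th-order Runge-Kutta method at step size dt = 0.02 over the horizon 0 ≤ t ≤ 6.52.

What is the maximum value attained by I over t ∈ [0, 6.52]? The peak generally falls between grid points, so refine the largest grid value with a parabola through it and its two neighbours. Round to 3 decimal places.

max I = 0.137

t=0.000: state=(0.959, 0.041, 0.000)
step 1 (dt=0.02): k1=(-0.051, 0.021, 0.030), k2=(-0.051, 0.021, 0.030), k3=(-0.051, 0.021, 0.030), k4=(-0.051, 0.021, 0.030); state += dt/6·(k1+2k2+2k3+k4)
t=0.020: state=(0.958, 0.041, 0.001)
t=0.040: state=(0.957, 0.042, 0.001)
t=0.060: state=(0.956, 0.042, 0.002)
continuing one RK4 step at a time; state shown every 25 steps (Δt=0.5):
t=0.500: state=(0.931, 0.052, 0.017)
t=1.000: state=(0.896, 0.066, 0.039)
t=1.500: state=(0.854, 0.081, 0.065)
t=2.000: state=(0.807, 0.096, 0.097)
t=2.500: state=(0.755, 0.110, 0.135)
t=3.000: state=(0.700, 0.123, 0.178)
t=3.500: state=(0.644, 0.131, 0.224)
t=4.000: state=(0.591, 0.136, 0.273)
t=4.500: state=(0.541, 0.136, 0.323)
t=5.000: state=(0.496, 0.132, 0.372)
t=5.500: state=(0.456, 0.125, 0.419)
t=6.000: state=(0.422, 0.115, 0.463)
t=6.500: state=(0.393, 0.104, 0.503)
t=6.520: state=(0.392, 0.104, 0.505)
largest grid value and its neighbours: I(4.240)=0.13676, I(4.260)=0.13676, I(4.280)=0.13676
parabola through these three points peaks at t≈4.265 with I≈0.13676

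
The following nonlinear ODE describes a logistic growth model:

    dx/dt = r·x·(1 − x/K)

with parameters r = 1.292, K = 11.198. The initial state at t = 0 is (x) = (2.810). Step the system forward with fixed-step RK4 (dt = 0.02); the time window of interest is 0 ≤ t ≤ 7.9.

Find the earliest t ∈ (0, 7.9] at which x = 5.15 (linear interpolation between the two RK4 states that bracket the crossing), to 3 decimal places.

t=0.000: state=(2.810)
step 1 (dt=0.02): k1=(2.719), k2=(2.737), k3=(2.737), k4=(2.754); state += dt/6·(k1+2k2+2k3+k4)
t=0.020: state=(2.865)
t=0.040: state=(2.920)
t=0.060: state=(2.976)
continuing one RK4 step at a time; state shown every 25 steps (Δt=0.5):
t=0.500: state=(4.366)
t=0.720: state=(5.143)
next step: t=0.740: state=(5.215) — x has crossed 5.15
linear interpolation between t=0.720 (5.14264) and t=0.740 (5.21457) → t≈0.722

t = 0.722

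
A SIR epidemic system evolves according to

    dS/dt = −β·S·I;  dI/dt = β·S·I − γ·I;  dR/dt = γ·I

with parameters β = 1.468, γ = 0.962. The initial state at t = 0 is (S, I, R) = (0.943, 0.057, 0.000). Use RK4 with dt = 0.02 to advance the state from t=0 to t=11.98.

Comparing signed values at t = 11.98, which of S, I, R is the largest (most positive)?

largest component: R

t=0.000: state=(0.943, 0.057, 0.000)
step 1 (dt=0.02): k1=(-0.079, 0.024, 0.055), k2=(-0.079, 0.024, 0.055), k3=(-0.079, 0.024, 0.055), k4=(-0.079, 0.024, 0.055); state += dt/6·(k1+2k2+2k3+k4)
t=0.020: state=(0.941, 0.057, 0.001)
t=0.040: state=(0.940, 0.058, 0.002)
t=0.060: state=(0.938, 0.058, 0.003)
continuing one RK4 step at a time; state shown every 25 steps (Δt=0.5):
t=0.500: state=(0.900, 0.069, 0.030)
t=1.000: state=(0.852, 0.082, 0.067)
t=1.500: state=(0.799, 0.092, 0.109)
t=2.000: state=(0.744, 0.101, 0.155)
t=2.500: state=(0.690, 0.105, 0.205)
t=3.000: state=(0.638, 0.106, 0.256)
t=3.500: state=(0.591, 0.103, 0.306)
t=4.000: state=(0.549, 0.097, 0.354)
t=4.500: state=(0.513, 0.088, 0.399)
t=5.000: state=(0.483, 0.078, 0.439)
t=5.500: state=(0.457, 0.068, 0.474)
t=6.000: state=(0.437, 0.059, 0.505)
t=6.500: state=(0.420, 0.050, 0.531)
t=7.000: state=(0.406, 0.042, 0.553)
t=7.500: state=(0.395, 0.034, 0.571)
t=8.000: state=(0.386, 0.028, 0.586)
t=8.500: state=(0.378, 0.023, 0.598)
t=9.000: state=(0.373, 0.019, 0.608)
t=9.500: state=(0.368, 0.015, 0.617)
t=10.000: state=(0.364, 0.012, 0.623)
t=10.500: state=(0.361, 0.010, 0.629)
t=11.000: state=(0.359, 0.008, 0.633)
t=11.500: state=(0.357, 0.006, 0.637)
t=11.980: state=(0.356, 0.005, 0.639)
compare at T: S=0.356, I=0.005, R=0.639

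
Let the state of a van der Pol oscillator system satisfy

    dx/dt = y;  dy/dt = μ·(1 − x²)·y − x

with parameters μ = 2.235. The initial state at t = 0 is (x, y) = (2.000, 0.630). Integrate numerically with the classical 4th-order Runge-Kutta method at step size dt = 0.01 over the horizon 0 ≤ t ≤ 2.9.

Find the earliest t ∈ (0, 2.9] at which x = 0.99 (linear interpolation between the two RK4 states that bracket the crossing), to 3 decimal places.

t = 2.700

t=0.000: state=(2.000, 0.630)
step 1 (dt=0.01): k1=(0.630, -6.224), k2=(0.599, -6.036), k3=(0.600, -6.041), k4=(0.570, -5.856); state += dt/6·(k1+2k2+2k3+k4)
t=0.010: state=(2.006, 0.570)
t=0.020: state=(2.011, 0.513)
t=0.030: state=(2.016, 0.460)
continuing one RK4 step at a time; state shown every 10 steps (Δt=0.1):
t=0.100: state=(2.038, 0.170)
t=0.200: state=(2.042, -0.063)
t=0.300: state=(2.029, -0.177)
t=0.400: state=(2.008, -0.235)
t=0.500: state=(1.983, -0.267)
t=0.600: state=(1.955, -0.286)
t=0.700: state=(1.926, -0.299)
t=0.800: state=(1.895, -0.310)
t=0.900: state=(1.864, -0.320)
t=1.000: state=(1.831, -0.329)
t=1.100: state=(1.798, -0.339)
t=1.200: state=(1.764, -0.350)
t=1.300: state=(1.728, -0.362)
t=1.400: state=(1.691, -0.375)
t=1.500: state=(1.653, -0.389)
t=1.600: state=(1.613, -0.404)
t=1.700: state=(1.572, -0.422)
t=1.800: state=(1.529, -0.441)
t=1.900: state=(1.484, -0.464)
t=2.000: state=(1.436, -0.489)
t=2.100: state=(1.386, -0.519)
t=2.200: state=(1.332, -0.553)
t=2.300: state=(1.275, -0.594)
t=2.400: state=(1.213, -0.643)
t=2.500: state=(1.146, -0.702)
t=2.600: state=(1.072, -0.775)
t=2.700: state=(0.990, -0.867)
next step: t=2.710: state=(0.981, -0.877) — x has crossed 0.99
linear interpolation between t=2.700 (0.99003) and t=2.710 (0.98131) → t≈2.700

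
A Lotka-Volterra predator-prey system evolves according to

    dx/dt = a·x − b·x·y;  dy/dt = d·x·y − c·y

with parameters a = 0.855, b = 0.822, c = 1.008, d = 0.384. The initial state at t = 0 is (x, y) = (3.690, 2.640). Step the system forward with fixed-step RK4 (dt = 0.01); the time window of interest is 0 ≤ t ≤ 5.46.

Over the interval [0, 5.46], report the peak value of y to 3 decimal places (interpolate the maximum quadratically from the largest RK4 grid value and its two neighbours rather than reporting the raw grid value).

t=0.000: state=(3.690, 2.640)
step 1 (dt=0.01): k1=(-4.853, 1.080), k2=(-4.837, 1.057), k3=(-4.837, 1.057), k4=(-4.821, 1.035); state += dt/6·(k1+2k2+2k3+k4)
t=0.010: state=(3.642, 2.651)
t=0.020: state=(3.594, 2.661)
t=0.030: state=(3.546, 2.670)
continuing one RK4 step at a time; state shown every 20 steps (Δt=0.2):
t=0.200: state=(2.801, 2.766)
t=0.400: state=(2.111, 2.726)
t=0.600: state=(1.619, 2.569)
t=0.800: state=(1.282, 2.345)
t=1.000: state=(1.056, 2.096)
t=1.200: state=(0.906, 1.847)
t=1.400: state=(0.809, 1.612)
t=1.600: state=(0.750, 1.398)
t=1.800: state=(0.718, 1.209)
t=2.000: state=(0.708, 1.044)
t=2.200: state=(0.716, 0.901)
t=2.400: state=(0.741, 0.779)
t=2.600: state=(0.780, 0.675)
t=2.800: state=(0.834, 0.587)
t=3.000: state=(0.905, 0.513)
t=3.200: state=(0.992, 0.451)
t=3.400: state=(1.097, 0.399)
t=3.600: state=(1.224, 0.357)
t=3.800: state=(1.373, 0.322)
t=4.000: state=(1.549, 0.295)
t=4.200: state=(1.754, 0.273)
t=4.400: state=(1.992, 0.258)
t=4.600: state=(2.268, 0.248)
t=4.800: state=(2.584, 0.244)
t=5.000: state=(2.945, 0.247)
t=5.200: state=(3.353, 0.257)
t=5.400: state=(3.808, 0.276)
t=5.460: state=(3.953, 0.285)
largest grid value and its neighbours: y(0.240)=2.76980, y(0.250)=2.76982, y(0.260)=2.76945
parabola through these three points peaks at t≈0.246 with y≈2.76986

max y = 2.770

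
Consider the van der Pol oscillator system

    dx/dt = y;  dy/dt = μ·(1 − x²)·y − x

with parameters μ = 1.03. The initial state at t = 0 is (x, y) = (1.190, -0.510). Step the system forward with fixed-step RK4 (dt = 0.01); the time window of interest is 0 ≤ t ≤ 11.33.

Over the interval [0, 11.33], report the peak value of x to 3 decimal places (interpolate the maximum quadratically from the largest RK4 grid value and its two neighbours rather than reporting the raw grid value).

max x = 2.006

t=0.000: state=(1.190, -0.510)
step 1 (dt=0.01): k1=(-0.510, -0.971), k2=(-0.515, -0.970), k3=(-0.515, -0.970), k4=(-0.520, -0.969); state += dt/6·(k1+2k2+2k3+k4)
t=0.010: state=(1.185, -0.520)
t=0.020: state=(1.180, -0.529)
t=0.030: state=(1.174, -0.539)
continuing one RK4 step at a time; state shown every 50 steps (Δt=0.5):
t=0.500: state=(0.813, -1.015)
t=1.000: state=(0.129, -1.788)
t=1.500: state=(-0.976, -2.408)
t=2.000: state=(-1.831, -0.763)
t=2.500: state=(-1.884, 0.322)
t=3.000: state=(-1.629, 0.658)
t=3.500: state=(-1.232, 0.946)
t=4.000: state=(-0.642, 1.482)
t=4.500: state=(0.337, 2.484)
t=5.000: state=(1.589, 1.916)
t=5.500: state=(2.006, 0.012)
t=6.000: state=(1.849, -0.522)
t=6.500: state=(1.528, -0.757)
t=7.000: state=(1.077, -1.083)
t=7.500: state=(0.387, -1.765)
t=8.000: state=(-0.755, -2.702)
t=8.500: state=(-1.838, -1.150)
t=9.000: state=(-1.988, 0.247)
t=9.500: state=(-1.761, 0.602)
t=10.000: state=(-1.403, 0.839)
t=10.500: state=(-0.894, 1.243)
t=11.000: state=(-0.084, 2.095)
t=11.330: state=(0.721, 2.696)
largest grid value and its neighbours: x(5.500)=2.00625, x(5.510)=2.00627, x(5.520)=2.00609
parabola through these three points peaks at t≈5.506 with x≈2.00629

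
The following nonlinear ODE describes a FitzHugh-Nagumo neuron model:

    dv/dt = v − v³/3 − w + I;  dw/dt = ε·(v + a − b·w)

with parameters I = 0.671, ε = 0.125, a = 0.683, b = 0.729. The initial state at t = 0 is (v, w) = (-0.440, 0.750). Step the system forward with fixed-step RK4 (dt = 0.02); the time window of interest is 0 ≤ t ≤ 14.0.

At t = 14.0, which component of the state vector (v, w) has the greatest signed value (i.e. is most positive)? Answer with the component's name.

largest component: v

t=0.000: state=(-0.440, 0.750)
step 1 (dt=0.02): k1=(-0.491, -0.038), k2=(-0.494, -0.039), k3=(-0.494, -0.039), k4=(-0.498, -0.039); state += dt/6·(k1+2k2+2k3+k4)
t=0.020: state=(-0.450, 0.749)
t=0.040: state=(-0.460, 0.748)
t=0.060: state=(-0.470, 0.748)
continuing one RK4 step at a time; state shown every 25 steps (Δt=0.5):
t=0.500: state=(-0.728, 0.723)
t=1.000: state=(-1.067, 0.678)
t=1.500: state=(-1.358, 0.615)
t=2.000: state=(-1.525, 0.540)
t=2.500: state=(-1.586, 0.462)
t=3.000: state=(-1.587, 0.386)
t=3.500: state=(-1.562, 0.315)
t=4.000: state=(-1.525, 0.248)
t=4.500: state=(-1.483, 0.187)
t=5.000: state=(-1.437, 0.131)
t=5.500: state=(-1.390, 0.080)
t=6.000: state=(-1.341, 0.035)
t=6.500: state=(-1.291, -0.005)
t=7.000: state=(-1.239, -0.040)
t=7.500: state=(-1.184, -0.071)
t=8.000: state=(-1.127, -0.097)
t=8.500: state=(-1.066, -0.118)
t=9.000: state=(-1.000, -0.134)
t=9.500: state=(-0.927, -0.145)
t=10.000: state=(-0.844, -0.151)
t=10.500: state=(-0.747, -0.151)
t=11.000: state=(-0.627, -0.145)
t=11.500: state=(-0.469, -0.130)
t=12.000: state=(-0.248, -0.105)
t=12.500: state=(0.084, -0.064)
t=13.000: state=(0.587, -0.000)
t=13.500: state=(1.214, 0.097)
t=14.000: state=(1.665, 0.224)
compare at T: v=1.665, w=0.224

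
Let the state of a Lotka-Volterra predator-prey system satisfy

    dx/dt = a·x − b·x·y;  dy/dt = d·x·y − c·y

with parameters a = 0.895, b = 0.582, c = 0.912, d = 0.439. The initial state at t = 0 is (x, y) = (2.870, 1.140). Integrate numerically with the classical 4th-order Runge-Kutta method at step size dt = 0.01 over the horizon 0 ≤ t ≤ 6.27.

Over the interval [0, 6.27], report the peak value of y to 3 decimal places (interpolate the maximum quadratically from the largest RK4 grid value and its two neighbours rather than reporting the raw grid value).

max y = 2.332

t=0.000: state=(2.870, 1.140)
step 1 (dt=0.01): k1=(0.664, 0.397), k2=(0.662, 0.399), k3=(0.662, 0.399), k4=(0.659, 0.401); state += dt/6·(k1+2k2+2k3+k4)
t=0.010: state=(2.877, 1.144)
t=0.020: state=(2.883, 1.148)
t=0.030: state=(2.890, 1.152)
continuing one RK4 step at a time; state shown every 25 steps (Δt=0.25):
t=0.250: state=(3.017, 1.254)
t=0.500: state=(3.112, 1.398)
t=0.750: state=(3.138, 1.570)
t=1.000: state=(3.081, 1.760)
t=1.250: state=(2.941, 1.951)
t=1.500: state=(2.735, 2.122)
t=1.750: state=(2.487, 2.250)
t=2.000: state=(2.229, 2.320)
t=2.250: state=(1.987, 2.327)
t=2.500: state=(1.776, 2.277)
t=2.750: state=(1.606, 2.182)
t=3.000: state=(1.475, 2.056)
t=3.250: state=(1.382, 1.914)
t=3.500: state=(1.322, 1.767)
t=3.750: state=(1.292, 1.623)
t=4.000: state=(1.289, 1.489)
t=4.250: state=(1.310, 1.367)
t=4.500: state=(1.354, 1.259)
t=4.750: state=(1.420, 1.167)
t=5.000: state=(1.507, 1.091)
t=5.250: state=(1.616, 1.030)
t=5.500: state=(1.745, 0.986)
t=5.750: state=(1.895, 0.959)
t=6.000: state=(2.064, 0.948)
t=6.250: state=(2.248, 0.956)
t=6.270: state=(2.263, 0.958)
largest grid value and its neighbours: y(2.140)=2.33193, y(2.150)=2.33201, y(2.160)=2.33199
parabola through these three points peaks at t≈2.153 with y≈2.33202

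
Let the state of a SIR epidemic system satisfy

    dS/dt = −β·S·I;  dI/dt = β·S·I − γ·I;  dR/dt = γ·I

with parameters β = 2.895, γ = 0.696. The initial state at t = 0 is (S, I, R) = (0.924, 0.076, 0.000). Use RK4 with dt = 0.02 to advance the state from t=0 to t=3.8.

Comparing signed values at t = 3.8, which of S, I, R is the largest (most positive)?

largest component: R

t=0.000: state=(0.924, 0.076, 0.000)
step 1 (dt=0.02): k1=(-0.203, 0.150, 0.053), k2=(-0.207, 0.153, 0.054), k3=(-0.207, 0.153, 0.054), k4=(-0.211, 0.156, 0.055); state += dt/6·(k1+2k2+2k3+k4)
t=0.020: state=(0.920, 0.079, 0.001)
t=0.040: state=(0.916, 0.082, 0.002)
t=0.060: state=(0.911, 0.085, 0.003)
continuing one RK4 step at a time; state shown every 10 steps (Δt=0.2):
t=0.200: state=(0.876, 0.111, 0.013)
t=0.400: state=(0.810, 0.158, 0.032)
t=0.600: state=(0.728, 0.215, 0.057)
t=0.800: state=(0.631, 0.277, 0.092)
t=1.000: state=(0.528, 0.337, 0.134)
t=1.200: state=(0.428, 0.387, 0.185)
t=1.400: state=(0.338, 0.420, 0.241)
t=1.600: state=(0.264, 0.435, 0.301)
t=1.800: state=(0.205, 0.433, 0.362)
t=2.000: state=(0.160, 0.419, 0.421)
t=2.200: state=(0.127, 0.396, 0.478)
t=2.400: state=(0.101, 0.368, 0.531)
t=2.600: state=(0.083, 0.337, 0.580)
t=2.800: state=(0.069, 0.306, 0.625)
t=3.000: state=(0.058, 0.277, 0.665)
t=3.200: state=(0.050, 0.248, 0.702)
t=3.400: state=(0.044, 0.222, 0.735)
t=3.600: state=(0.039, 0.198, 0.764)
t=3.800: state=(0.035, 0.176, 0.790)
compare at T: S=0.035, I=0.176, R=0.790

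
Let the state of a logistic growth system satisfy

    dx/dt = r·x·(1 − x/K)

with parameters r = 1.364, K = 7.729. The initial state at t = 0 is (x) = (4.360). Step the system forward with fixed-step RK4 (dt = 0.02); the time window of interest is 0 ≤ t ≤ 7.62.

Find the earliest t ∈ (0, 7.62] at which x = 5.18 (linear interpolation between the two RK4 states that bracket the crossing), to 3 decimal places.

t=0.000: state=(4.360)
step 1 (dt=0.02): k1=(2.592), k2=(2.588), k3=(2.588), k4=(2.583); state += dt/6·(k1+2k2+2k3+k4)
t=0.020: state=(4.412)
t=0.040: state=(4.463)
t=0.060: state=(4.515)
t=0.320: state=(5.155)
next step: t=0.340: state=(5.201) — x has crossed 5.18
linear interpolation between t=0.320 (5.15471) and t=0.340 (5.20133) → t≈0.331

t = 0.331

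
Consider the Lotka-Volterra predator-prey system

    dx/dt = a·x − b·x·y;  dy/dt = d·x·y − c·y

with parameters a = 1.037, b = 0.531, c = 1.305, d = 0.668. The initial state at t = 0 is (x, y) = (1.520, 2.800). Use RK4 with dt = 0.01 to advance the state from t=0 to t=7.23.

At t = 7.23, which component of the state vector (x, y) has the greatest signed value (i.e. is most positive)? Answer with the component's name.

t=0.000: state=(1.520, 2.800)
step 1 (dt=0.01): k1=(-0.684, -0.811), k2=(-0.679, -0.816), k3=(-0.679, -0.816), k4=(-0.674, -0.821); state += dt/6·(k1+2k2+2k3+k4)
t=0.010: state=(1.513, 2.792)
t=0.020: state=(1.507, 2.784)
t=0.030: state=(1.500, 2.775)
continuing one RK4 step at a time; state shown every 25 steps (Δt=0.25):
t=0.250: state=(1.378, 2.572)
t=0.500: state=(1.291, 2.318)
t=0.750: state=(1.251, 2.067)
t=1.000: state=(1.252, 1.837)
t=1.250: state=(1.288, 1.638)
t=1.500: state=(1.359, 1.474)
t=1.750: state=(1.461, 1.345)
t=2.000: state=(1.594, 1.252)
t=2.250: state=(1.757, 1.195)
t=2.500: state=(1.946, 1.174)
t=2.750: state=(2.156, 1.193)
t=3.000: state=(2.376, 1.257)
t=3.250: state=(2.588, 1.374)
t=3.500: state=(2.764, 1.551)
t=3.750: state=(2.871, 1.794)
t=4.000: state=(2.876, 2.095)
t=4.250: state=(2.761, 2.424)
t=4.500: state=(2.540, 2.727)
t=4.750: state=(2.257, 2.939)
t=5.000: state=(1.967, 3.017)
t=5.250: state=(1.712, 2.958)
t=5.500: state=(1.513, 2.792)
t=5.750: state=(1.374, 2.562)
t=6.000: state=(1.289, 2.308)
t=6.250: state=(1.250, 2.057)
t=6.500: state=(1.252, 1.829)
t=6.750: state=(1.290, 1.631)
t=7.000: state=(1.362, 1.468)
t=7.230: state=(1.456, 1.350)
compare at T: x=1.456, y=1.350

largest component: x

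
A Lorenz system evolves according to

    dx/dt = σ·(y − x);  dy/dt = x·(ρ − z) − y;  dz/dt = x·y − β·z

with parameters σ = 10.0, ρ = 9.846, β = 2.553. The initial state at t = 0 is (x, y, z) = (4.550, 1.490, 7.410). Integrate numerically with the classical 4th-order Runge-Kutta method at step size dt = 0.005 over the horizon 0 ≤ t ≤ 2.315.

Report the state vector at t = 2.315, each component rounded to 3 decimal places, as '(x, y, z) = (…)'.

t=0.000: state=(4.550, 1.490, 7.410)
step 1 (dt=0.005): k1=(-30.600, 9.594, -12.138), k2=(-29.595, 9.519, -12.067), k3=(-29.622, 9.525, -12.065), k4=(-28.643, 9.451, -11.995); state += dt/6·(k1+2k2+2k3+k4)
t=0.005: state=(4.402, 1.538, 7.350)
t=0.010: state=(4.263, 1.585, 7.290)
t=0.015: state=(4.134, 1.631, 7.231)
continuing one RK4 step at a time; state shown every 20 steps (Δt=0.1):
t=0.100: state=(2.938, 2.345, 6.334)
t=0.200: state=(2.863, 3.175, 5.597)
t=0.300: state=(3.419, 4.182, 5.353)
t=0.400: state=(4.335, 5.374, 5.794)
t=0.500: state=(5.412, 6.464, 7.077)
t=0.600: state=(6.273, 6.854, 9.001)
t=0.700: state=(6.433, 6.147, 10.701)
t=0.800: state=(5.775, 4.832, 11.264)
t=0.900: state=(4.759, 3.767, 10.695)
t=1.000: state=(3.922, 3.273, 9.600)
t=1.100: state=(3.482, 3.246, 8.479)
t=1.200: state=(3.427, 3.538, 7.589)
t=1.300: state=(3.680, 4.063, 7.065)
t=1.400: state=(4.166, 4.739, 6.999)
t=1.500: state=(4.784, 5.420, 7.444)
t=1.600: state=(5.368, 5.860, 8.326)
t=1.700: state=(5.695, 5.827, 9.344)
t=1.800: state=(5.613, 5.328, 10.047)
t=1.900: state=(5.186, 4.661, 10.163)
t=2.000: state=(4.652, 4.146, 9.768)
t=2.100: state=(4.232, 3.916, 9.128)
t=2.200: state=(4.034, 3.953, 8.491)
t=2.300: state=(4.063, 4.195, 8.024)
t=2.315: state=(4.085, 4.245, 7.976)

(x, y, z) = (4.085, 4.245, 7.976)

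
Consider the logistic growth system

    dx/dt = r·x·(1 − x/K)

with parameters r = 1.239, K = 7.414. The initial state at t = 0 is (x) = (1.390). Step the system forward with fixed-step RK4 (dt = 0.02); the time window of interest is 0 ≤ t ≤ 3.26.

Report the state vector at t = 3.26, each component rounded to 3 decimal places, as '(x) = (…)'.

t=0.000: state=(1.390)
step 1 (dt=0.02): k1=(1.399), k2=(1.410), k3=(1.410), k4=(1.421); state += dt/6·(k1+2k2+2k3+k4)
t=0.020: state=(1.418)
t=0.040: state=(1.447)
t=0.060: state=(1.476)
continuing one RK4 step at a time; state shown every 10 steps (Δt=0.2):
t=0.200: state=(1.692)
t=0.400: state=(2.037)
t=0.600: state=(2.422)
t=0.800: state=(2.842)
t=1.000: state=(3.287)
t=1.200: state=(3.745)
t=1.400: state=(4.201)
t=1.600: state=(4.643)
t=1.800: state=(5.058)
t=2.000: state=(5.437)
t=2.200: state=(5.775)
t=2.400: state=(6.069)
t=2.600: state=(6.321)
t=2.800: state=(6.532)
t=3.000: state=(6.707)
t=3.200: state=(6.851)
t=3.260: state=(6.888)

(x) = (6.888)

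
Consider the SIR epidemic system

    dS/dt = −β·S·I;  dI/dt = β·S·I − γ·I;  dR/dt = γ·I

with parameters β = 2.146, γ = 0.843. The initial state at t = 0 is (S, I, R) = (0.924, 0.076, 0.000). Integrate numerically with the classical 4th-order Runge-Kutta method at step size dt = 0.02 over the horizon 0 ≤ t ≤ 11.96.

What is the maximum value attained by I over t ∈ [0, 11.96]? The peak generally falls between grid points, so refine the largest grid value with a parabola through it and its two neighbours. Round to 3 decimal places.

max I = 0.271

t=0.000: state=(0.924, 0.076, 0.000)
step 1 (dt=0.02): k1=(-0.151, 0.087, 0.064), k2=(-0.152, 0.087, 0.065), k3=(-0.152, 0.087, 0.065), k4=(-0.154, 0.088, 0.066); state += dt/6·(k1+2k2+2k3+k4)
t=0.020: state=(0.921, 0.078, 0.001)
t=0.040: state=(0.918, 0.080, 0.003)
t=0.060: state=(0.915, 0.081, 0.004)
continuing one RK4 step at a time; state shown every 25 steps (Δt=0.5):
t=0.500: state=(0.829, 0.128, 0.042)
t=1.000: state=(0.699, 0.191, 0.110)
t=1.500: state=(0.552, 0.246, 0.203)
t=2.000: state=(0.417, 0.270, 0.313)
t=2.500: state=(0.313, 0.262, 0.426)
t=3.000: state=(0.240, 0.230, 0.530)
t=3.500: state=(0.191, 0.190, 0.619)
t=4.000: state=(0.159, 0.150, 0.690)
t=4.500: state=(0.138, 0.116, 0.746)
t=5.000: state=(0.124, 0.087, 0.789)
t=5.500: state=(0.114, 0.065, 0.821)
t=6.000: state=(0.108, 0.048, 0.844)
t=6.500: state=(0.103, 0.035, 0.862)
t=7.000: state=(0.100, 0.026, 0.874)
t=7.500: state=(0.097, 0.019, 0.884)
t=8.000: state=(0.096, 0.014, 0.891)
t=8.500: state=(0.095, 0.010, 0.896)
t=9.000: state=(0.094, 0.007, 0.899)
t=9.500: state=(0.093, 0.005, 0.902)
t=10.000: state=(0.093, 0.004, 0.904)
t=10.500: state=(0.092, 0.003, 0.905)
t=11.000: state=(0.092, 0.002, 0.906)
t=11.500: state=(0.092, 0.001, 0.907)
t=11.960: state=(0.092, 0.001, 0.907)
largest grid value and its neighbours: I(2.080)=0.27114, I(2.100)=0.27117, I(2.120)=0.27115
parabola through these three points peaks at t≈2.103 with I≈0.27117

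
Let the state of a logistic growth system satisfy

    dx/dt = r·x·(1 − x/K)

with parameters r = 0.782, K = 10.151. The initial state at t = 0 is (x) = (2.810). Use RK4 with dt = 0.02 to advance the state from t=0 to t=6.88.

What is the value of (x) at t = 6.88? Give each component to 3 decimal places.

(x) = (10.030)

t=0.000: state=(2.810)
step 1 (dt=0.02): k1=(1.589), k2=(1.595), k3=(1.595), k4=(1.600); state += dt/6·(k1+2k2+2k3+k4)
t=0.020: state=(2.842)
t=0.040: state=(2.874)
t=0.060: state=(2.906)
continuing one RK4 step at a time; state shown every 25 steps (Δt=0.5):
t=0.500: state=(3.669)
t=1.000: state=(4.624)
t=1.500: state=(5.613)
t=2.000: state=(6.563)
t=2.500: state=(7.410)
t=3.000: state=(8.120)
t=3.500: state=(8.682)
t=4.000: state=(9.109)
t=4.500: state=(9.422)
t=5.000: state=(9.646)
t=5.500: state=(9.804)
t=6.000: state=(9.914)
t=6.500: state=(9.989)
t=6.880: state=(10.030)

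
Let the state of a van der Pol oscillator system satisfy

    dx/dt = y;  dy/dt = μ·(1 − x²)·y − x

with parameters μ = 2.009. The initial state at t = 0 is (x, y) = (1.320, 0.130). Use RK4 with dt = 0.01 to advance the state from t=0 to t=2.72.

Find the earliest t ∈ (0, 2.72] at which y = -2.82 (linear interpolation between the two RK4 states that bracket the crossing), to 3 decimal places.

t = 1.682

t=0.000: state=(1.320, 0.130)
step 1 (dt=0.01): k1=(0.130, -1.514), k2=(0.122, -1.504), k3=(0.122, -1.504), k4=(0.115, -1.493); state += dt/6·(k1+2k2+2k3+k4)
t=0.010: state=(1.321, 0.115)
t=0.020: state=(1.322, 0.100)
t=0.030: state=(1.323, 0.086)
continuing one RK4 step at a time; state shown every 10 steps (Δt=0.1):
t=0.100: state=(1.326, -0.011)
t=0.200: state=(1.318, -0.132)
t=0.300: state=(1.300, -0.237)
t=0.400: state=(1.272, -0.328)
t=0.500: state=(1.234, -0.411)
t=0.600: state=(1.189, -0.490)
t=0.700: state=(1.137, -0.569)
t=0.800: state=(1.076, -0.652)
t=0.900: state=(1.006, -0.745)
t=1.000: state=(0.926, -0.852)
t=1.100: state=(0.835, -0.981)
t=1.200: state=(0.729, -1.142)
t=1.300: state=(0.605, -1.347)
t=1.400: state=(0.457, -1.612)
t=1.500: state=(0.280, -1.957)
t=1.600: state=(0.063, -2.396)
t=1.680: state=(-0.145, -2.808)
next step: t=1.690: state=(-0.173, -2.862) — y has crossed -2.82
linear interpolation between t=1.680 (-2.80803) and t=1.690 (-2.86195) → t≈1.682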